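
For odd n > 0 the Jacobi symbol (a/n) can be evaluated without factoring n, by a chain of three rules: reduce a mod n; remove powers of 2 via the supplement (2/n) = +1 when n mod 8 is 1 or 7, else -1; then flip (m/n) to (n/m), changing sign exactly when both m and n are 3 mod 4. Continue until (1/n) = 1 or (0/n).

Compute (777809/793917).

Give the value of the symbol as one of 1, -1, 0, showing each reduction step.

1

flip (777809/793917) -> (793917/777809): both odd, 777809 mod 4 = 1, 793917 mod 4 = 1, so the flip contributes +1; sign now +1
(793917/777809): 793917 mod 777809 = 16108, so (793917/777809) = (16108/777809)
factor out 2^2: 16108 = 2^2·4027; with 777809 mod 8 = 1, (2/777809) = +1; sign now +1; continue with (4027/777809)
flip (4027/777809) -> (777809/4027): both odd, 4027 mod 4 = 3, 777809 mod 4 = 1, so the flip contributes +1; sign now +1
(777809/4027): 777809 mod 4027 = 598, so (777809/4027) = (598/4027)
factor out 2^1: 598 = 2^1·299; with 4027 mod 8 = 3, (2/4027) = -1; sign now -1; continue with (299/4027)
flip (299/4027) -> (4027/299): both odd, 299 mod 4 = 3, 4027 mod 4 = 3, so the flip contributes -1; sign now +1
(4027/299): 4027 mod 299 = 140, so (4027/299) = (140/299)
factor out 2^2: 140 = 2^2·35; with 299 mod 8 = 3, (2/299) = -1; sign now +1; continue with (35/299)
flip (35/299) -> (299/35): both odd, 35 mod 4 = 3, 299 mod 4 = 3, so the flip contributes -1; sign now -1
(299/35): 299 mod 35 = 19, so (299/35) = (19/35)
flip (19/35) -> (35/19): both odd, 19 mod 4 = 3, 35 mod 4 = 3, so the flip contributes -1; sign now +1
(35/19): 35 mod 19 = 16, so (35/19) = (16/19)
factor out 2^4: 16 = 2^4·1; with 19 mod 8 = 3, (2/19) = -1; sign now +1; continue with (1/19)
reached (1/19) = 1, so the symbol is +1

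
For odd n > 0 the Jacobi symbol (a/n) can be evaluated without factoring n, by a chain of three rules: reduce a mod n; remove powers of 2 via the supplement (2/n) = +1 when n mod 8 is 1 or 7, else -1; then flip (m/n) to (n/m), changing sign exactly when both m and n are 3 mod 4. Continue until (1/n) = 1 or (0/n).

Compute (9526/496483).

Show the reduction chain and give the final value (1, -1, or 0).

-1

factor out 2^1: 9526 = 2^1·4763; with 496483 mod 8 = 3, (2/496483) = -1; sign now -1; continue with (4763/496483)
flip (4763/496483) -> (496483/4763): both odd, 4763 mod 4 = 3, 496483 mod 4 = 3, so the flip contributes -1; sign now +1
(496483/4763): 496483 mod 4763 = 1131, so (496483/4763) = (1131/4763)
flip (1131/4763) -> (4763/1131): both odd, 1131 mod 4 = 3, 4763 mod 4 = 3, so the flip contributes -1; sign now -1
(4763/1131): 4763 mod 1131 = 239, so (4763/1131) = (239/1131)
flip (239/1131) -> (1131/239): both odd, 239 mod 4 = 3, 1131 mod 4 = 3, so the flip contributes -1; sign now +1
(1131/239): 1131 mod 239 = 175, so (1131/239) = (175/239)
flip (175/239) -> (239/175): both odd, 175 mod 4 = 3, 239 mod 4 = 3, so the flip contributes -1; sign now -1
(239/175): 239 mod 175 = 64, so (239/175) = (64/175)
factor out 2^6: 64 = 2^6·1; with 175 mod 8 = 7, (2/175) = +1; sign now -1; continue with (1/175)
reached (1/175) = 1, so the symbol is -1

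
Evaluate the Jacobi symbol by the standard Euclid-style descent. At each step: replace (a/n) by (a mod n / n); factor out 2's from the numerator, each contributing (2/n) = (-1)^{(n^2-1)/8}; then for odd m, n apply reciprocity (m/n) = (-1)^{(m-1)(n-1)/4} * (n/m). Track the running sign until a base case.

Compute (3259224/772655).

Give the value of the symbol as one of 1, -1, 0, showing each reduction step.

(3259224/772655): 3259224 mod 772655 = 168604, so (3259224/772655) = (168604/772655)
factor out 2^2: 168604 = 2^2·42151; with 772655 mod 8 = 7, (2/772655) = +1; sign now +1; continue with (42151/772655)
flip (42151/772655) -> (772655/42151): both odd, 42151 mod 4 = 3, 772655 mod 4 = 3, so the flip contributes -1; sign now -1
(772655/42151): 772655 mod 42151 = 13937, so (772655/42151) = (13937/42151)
flip (13937/42151) -> (42151/13937): both odd, 13937 mod 4 = 1, 42151 mod 4 = 3, so the flip contributes +1; sign now -1
(42151/13937): 42151 mod 13937 = 340, so (42151/13937) = (340/13937)
factor out 2^2: 340 = 2^2·85; with 13937 mod 8 = 1, (2/13937) = +1; sign now -1; continue with (85/13937)
flip (85/13937) -> (13937/85): both odd, 85 mod 4 = 1, 13937 mod 4 = 1, so the flip contributes +1; sign now -1
(13937/85): 13937 mod 85 = 82, so (13937/85) = (82/85)
factor out 2^1: 82 = 2^1·41; with 85 mod 8 = 5, (2/85) = -1; sign now +1; continue with (41/85)
flip (41/85) -> (85/41): both odd, 41 mod 4 = 1, 85 mod 4 = 1, so the flip contributes +1; sign now +1
(85/41): 85 mod 41 = 3, so (85/41) = (3/41)
flip (3/41) -> (41/3): both odd, 3 mod 4 = 3, 41 mod 4 = 1, so the flip contributes +1; sign now +1
(41/3): 41 mod 3 = 2, so (41/3) = (2/3)
factor out 2^1: 2 = 2^1·1; with 3 mod 8 = 3, (2/3) = -1; sign now -1; continue with (1/3)
reached (1/3) = 1, so the symbol is -1

-1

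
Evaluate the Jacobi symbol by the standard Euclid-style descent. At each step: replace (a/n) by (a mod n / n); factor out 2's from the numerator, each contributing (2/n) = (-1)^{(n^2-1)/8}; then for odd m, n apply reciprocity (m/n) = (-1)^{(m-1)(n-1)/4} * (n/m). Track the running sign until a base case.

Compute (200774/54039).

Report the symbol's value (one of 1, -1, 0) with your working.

1

(200774/54039): 200774 mod 54039 = 38657, so (200774/54039) = (38657/54039)
flip (38657/54039) -> (54039/38657): both odd, 38657 mod 4 = 1, 54039 mod 4 = 3, so the flip contributes +1; sign now +1
(54039/38657): 54039 mod 38657 = 15382, so (54039/38657) = (15382/38657)
factor out 2^1: 15382 = 2^1·7691; with 38657 mod 8 = 1, (2/38657) = +1; sign now +1; continue with (7691/38657)
flip (7691/38657) -> (38657/7691): both odd, 7691 mod 4 = 3, 38657 mod 4 = 1, so the flip contributes +1; sign now +1
(38657/7691): 38657 mod 7691 = 202, so (38657/7691) = (202/7691)
factor out 2^1: 202 = 2^1·101; with 7691 mod 8 = 3, (2/7691) = -1; sign now -1; continue with (101/7691)
flip (101/7691) -> (7691/101): both odd, 101 mod 4 = 1, 7691 mod 4 = 3, so the flip contributes +1; sign now -1
(7691/101): 7691 mod 101 = 15, so (7691/101) = (15/101)
flip (15/101) -> (101/15): both odd, 15 mod 4 = 3, 101 mod 4 = 1, so the flip contributes +1; sign now -1
(101/15): 101 mod 15 = 11, so (101/15) = (11/15)
flip (11/15) -> (15/11): both odd, 11 mod 4 = 3, 15 mod 4 = 3, so the flip contributes -1; sign now +1
(15/11): 15 mod 11 = 4, so (15/11) = (4/11)
factor out 2^2: 4 = 2^2·1; with 11 mod 8 = 3, (2/11) = -1; sign now +1; continue with (1/11)
reached (1/11) = 1, so the symbol is +1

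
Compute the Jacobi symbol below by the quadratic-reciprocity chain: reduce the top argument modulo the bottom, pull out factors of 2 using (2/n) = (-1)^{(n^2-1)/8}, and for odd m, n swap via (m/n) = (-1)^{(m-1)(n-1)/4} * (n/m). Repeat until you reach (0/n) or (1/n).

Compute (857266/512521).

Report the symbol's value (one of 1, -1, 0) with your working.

(857266/512521) = (344745/512521)   [reduce mod 512521]
reciprocity: (344745/512521) = +1·(512521/344745) since 344745 mod 4 = 1, 512521 mod 4 = 1; sign now +1
(512521/344745) = (167776/344745)   [reduce mod 344745]
167776 = 2^5·5243; (2/344745) = +1 since 344745 mod 8 = 1, so (167776/344745) = (+1)^5·(5243/344745); sign now +1
reciprocity: (5243/344745) = +1·(344745/5243) since 5243 mod 4 = 3, 344745 mod 4 = 1; sign now +1
(344745/5243) = (3950/5243)   [reduce mod 5243]
3950 = 2^1·1975; (2/5243) = -1 since 5243 mod 8 = 3, so (3950/5243) = (-1)^1·(1975/5243); sign now -1
reciprocity: (1975/5243) = -1·(5243/1975) since 1975 mod 4 = 3, 5243 mod 4 = 3; sign now +1
(5243/1975) = (1293/1975)   [reduce mod 1975]
reciprocity: (1293/1975) = +1·(1975/1293) since 1293 mod 4 = 1, 1975 mod 4 = 3; sign now +1
(1975/1293) = (682/1293)   [reduce mod 1293]
682 = 2^1·341; (2/1293) = -1 since 1293 mod 8 = 5, so (682/1293) = (-1)^1·(341/1293); sign now -1
reciprocity: (341/1293) = +1·(1293/341) since 341 mod 4 = 1, 1293 mod 4 = 1; sign now -1
(1293/341) = (270/341)   [reduce mod 341]
270 = 2^1·135; (2/341) = -1 since 341 mod 8 = 5, so (270/341) = (-1)^1·(135/341); sign now +1
reciprocity: (135/341) = +1·(341/135) since 135 mod 4 = 3, 341 mod 4 = 1; sign now +1
(341/135) = (71/135)   [reduce mod 135]
reciprocity: (71/135) = -1·(135/71) since 71 mod 4 = 3, 135 mod 4 = 3; sign now -1
(135/71) = (64/71)   [reduce mod 71]
64 = 2^6·1; (2/71) = +1 since 71 mod 8 = 7, so (64/71) = (+1)^6·(1/71); sign now -1
(1/71) = 1; final value = sign = -1

-1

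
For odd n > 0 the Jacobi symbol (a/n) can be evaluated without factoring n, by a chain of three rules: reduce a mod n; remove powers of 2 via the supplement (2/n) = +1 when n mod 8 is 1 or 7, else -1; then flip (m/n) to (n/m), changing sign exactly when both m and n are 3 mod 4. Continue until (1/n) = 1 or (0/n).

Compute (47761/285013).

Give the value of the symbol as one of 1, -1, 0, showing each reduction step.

reciprocity: (47761/285013) = +1·(285013/47761) since 47761 mod 4 = 1, 285013 mod 4 = 1; sign now +1
(285013/47761) = (46208/47761)   [reduce mod 47761]
46208 = 2^7·361; (2/47761) = +1 since 47761 mod 8 = 1, so (46208/47761) = (+1)^7·(361/47761); sign now +1
reciprocity: (361/47761) = +1·(47761/361) since 361 mod 4 = 1, 47761 mod 4 = 1; sign now +1
(47761/361) = (109/361)   [reduce mod 361]
reciprocity: (109/361) = +1·(361/109) since 109 mod 4 = 1, 361 mod 4 = 1; sign now +1
(361/109) = (34/109)   [reduce mod 109]
34 = 2^1·17; (2/109) = -1 since 109 mod 8 = 5, so (34/109) = (-1)^1·(17/109); sign now -1
reciprocity: (17/109) = +1·(109/17) since 17 mod 4 = 1, 109 mod 4 = 1; sign now -1
(109/17) = (7/17)   [reduce mod 17]
reciprocity: (7/17) = +1·(17/7) since 7 mod 4 = 3, 17 mod 4 = 1; sign now -1
(17/7) = (3/7)   [reduce mod 7]
reciprocity: (3/7) = -1·(7/3) since 3 mod 4 = 3, 7 mod 4 = 3; sign now +1
(7/3) = (1/3)   [reduce mod 3]
(1/3) = 1; final value = sign = +1

1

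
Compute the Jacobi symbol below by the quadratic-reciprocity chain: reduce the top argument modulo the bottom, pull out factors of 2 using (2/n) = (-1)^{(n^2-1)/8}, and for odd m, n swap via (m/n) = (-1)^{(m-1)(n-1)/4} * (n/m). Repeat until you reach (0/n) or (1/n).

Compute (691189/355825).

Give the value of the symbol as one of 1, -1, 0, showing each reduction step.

(691189/355825) = (335364/355825)   [reduce mod 355825]
335364 = 2^2·83841; (2/355825) = +1 since 355825 mod 8 = 1, so (335364/355825) = (+1)^2·(83841/355825); sign now +1
reciprocity: (83841/355825) = +1·(355825/83841) since 83841 mod 4 = 1, 355825 mod 4 = 1; sign now +1
(355825/83841) = (20461/83841)   [reduce mod 83841]
reciprocity: (20461/83841) = +1·(83841/20461) since 20461 mod 4 = 1, 83841 mod 4 = 1; sign now +1
(83841/20461) = (1997/20461)   [reduce mod 20461]
reciprocity: (1997/20461) = +1·(20461/1997) since 1997 mod 4 = 1, 20461 mod 4 = 1; sign now +1
(20461/1997) = (491/1997)   [reduce mod 1997]
reciprocity: (491/1997) = +1·(1997/491) since 491 mod 4 = 3, 1997 mod 4 = 1; sign now +1
(1997/491) = (33/491)   [reduce mod 491]
reciprocity: (33/491) = +1·(491/33) since 33 mod 4 = 1, 491 mod 4 = 3; sign now +1
(491/33) = (29/33)   [reduce mod 33]
reciprocity: (29/33) = +1·(33/29) since 29 mod 4 = 1, 33 mod 4 = 1; sign now +1
(33/29) = (4/29)   [reduce mod 29]
4 = 2^2·1; (2/29) = -1 since 29 mod 8 = 5, so (4/29) = (-1)^2·(1/29); sign now +1
(1/29) = 1; final value = sign = +1

1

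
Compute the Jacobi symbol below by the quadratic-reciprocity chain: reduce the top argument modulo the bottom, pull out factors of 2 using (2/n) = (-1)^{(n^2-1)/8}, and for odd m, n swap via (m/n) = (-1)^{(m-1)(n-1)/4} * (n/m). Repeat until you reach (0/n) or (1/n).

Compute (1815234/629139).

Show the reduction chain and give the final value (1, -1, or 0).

0

(1815234/629139): 1815234 mod 629139 = 556956, so (1815234/629139) = (556956/629139)
factor out 2^2: 556956 = 2^2·139239; with 629139 mod 8 = 3, (2/629139) = -1; sign now +1; continue with (139239/629139)
flip (139239/629139) -> (629139/139239): both odd, 139239 mod 4 = 3, 629139 mod 4 = 3, so the flip contributes -1; sign now -1
(629139/139239): 629139 mod 139239 = 72183, so (629139/139239) = (72183/139239)
flip (72183/139239) -> (139239/72183): both odd, 72183 mod 4 = 3, 139239 mod 4 = 3, so the flip contributes -1; sign now +1
(139239/72183): 139239 mod 72183 = 67056, so (139239/72183) = (67056/72183)
factor out 2^4: 67056 = 2^4·4191; with 72183 mod 8 = 7, (2/72183) = +1; sign now +1; continue with (4191/72183)
flip (4191/72183) -> (72183/4191): both odd, 4191 mod 4 = 3, 72183 mod 4 = 3, so the flip contributes -1; sign now -1
(72183/4191): 72183 mod 4191 = 936, so (72183/4191) = (936/4191)
factor out 2^3: 936 = 2^3·117; with 4191 mod 8 = 7, (2/4191) = +1; sign now -1; continue with (117/4191)
flip (117/4191) -> (4191/117): both odd, 117 mod 4 = 1, 4191 mod 4 = 3, so the flip contributes +1; sign now -1
(4191/117): 4191 mod 117 = 96, so (4191/117) = (96/117)
factor out 2^5: 96 = 2^5·3; with 117 mod 8 = 5, (2/117) = -1; sign now +1; continue with (3/117)
flip (3/117) -> (117/3): both odd, 3 mod 4 = 3, 117 mod 4 = 1, so the flip contributes +1; sign now +1
(117/3): 117 mod 3 = 0, so (117/3) = (0/3)
reached (0/3); gcd(a, n) > 1, so (0/3) = 0 and the symbol is 0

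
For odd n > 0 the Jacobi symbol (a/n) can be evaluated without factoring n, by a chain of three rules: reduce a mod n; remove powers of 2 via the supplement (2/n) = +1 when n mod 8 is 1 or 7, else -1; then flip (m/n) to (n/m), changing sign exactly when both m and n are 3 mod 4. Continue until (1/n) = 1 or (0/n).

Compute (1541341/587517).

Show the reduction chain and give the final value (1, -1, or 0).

(1541341/587517): 1541341 mod 587517 = 366307, so (1541341/587517) = (366307/587517)
flip (366307/587517) -> (587517/366307): both odd, 366307 mod 4 = 3, 587517 mod 4 = 1, so the flip contributes +1; sign now +1
(587517/366307): 587517 mod 366307 = 221210, so (587517/366307) = (221210/366307)
factor out 2^1: 221210 = 2^1·110605; with 366307 mod 8 = 3, (2/366307) = -1; sign now -1; continue with (110605/366307)
flip (110605/366307) -> (366307/110605): both odd, 110605 mod 4 = 1, 366307 mod 4 = 3, so the flip contributes +1; sign now -1
(366307/110605): 366307 mod 110605 = 34492, so (366307/110605) = (34492/110605)
factor out 2^2: 34492 = 2^2·8623; with 110605 mod 8 = 5, (2/110605) = -1; sign now -1; continue with (8623/110605)
flip (8623/110605) -> (110605/8623): both odd, 8623 mod 4 = 3, 110605 mod 4 = 1, so the flip contributes +1; sign now -1
(110605/8623): 110605 mod 8623 = 7129, so (110605/8623) = (7129/8623)
flip (7129/8623) -> (8623/7129): both odd, 7129 mod 4 = 1, 8623 mod 4 = 3, so the flip contributes +1; sign now -1
(8623/7129): 8623 mod 7129 = 1494, so (8623/7129) = (1494/7129)
factor out 2^1: 1494 = 2^1·747; with 7129 mod 8 = 1, (2/7129) = +1; sign now -1; continue with (747/7129)
flip (747/7129) -> (7129/747): both odd, 747 mod 4 = 3, 7129 mod 4 = 1, so the flip contributes +1; sign now -1
(7129/747): 7129 mod 747 = 406, so (7129/747) = (406/747)
factor out 2^1: 406 = 2^1·203; with 747 mod 8 = 3, (2/747) = -1; sign now +1; continue with (203/747)
flip (203/747) -> (747/203): both odd, 203 mod 4 = 3, 747 mod 4 = 3, so the flip contributes -1; sign now -1
(747/203): 747 mod 203 = 138, so (747/203) = (138/203)
factor out 2^1: 138 = 2^1·69; with 203 mod 8 = 3, (2/203) = -1; sign now +1; continue with (69/203)
flip (69/203) -> (203/69): both odd, 69 mod 4 = 1, 203 mod 4 = 3, so the flip contributes +1; sign now +1
(203/69): 203 mod 69 = 65, so (203/69) = (65/69)
flip (65/69) -> (69/65): both odd, 65 mod 4 = 1, 69 mod 4 = 1, so the flip contributes +1; sign now +1
(69/65): 69 mod 65 = 4, so (69/65) = (4/65)
factor out 2^2: 4 = 2^2·1; with 65 mod 8 = 1, (2/65) = +1; sign now +1; continue with (1/65)
reached (1/65) = 1, so the symbol is +1

1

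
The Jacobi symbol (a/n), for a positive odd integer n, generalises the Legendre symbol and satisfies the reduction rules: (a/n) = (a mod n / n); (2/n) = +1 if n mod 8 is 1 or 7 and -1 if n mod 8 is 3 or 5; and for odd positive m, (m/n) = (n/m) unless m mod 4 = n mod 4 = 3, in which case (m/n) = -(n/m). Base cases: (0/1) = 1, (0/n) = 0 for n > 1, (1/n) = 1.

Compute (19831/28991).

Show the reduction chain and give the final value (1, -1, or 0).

reciprocity: (19831/28991) = -1·(28991/19831) since 19831 mod 4 = 3, 28991 mod 4 = 3; sign now -1
(28991/19831) = (9160/19831)   [reduce mod 19831]
9160 = 2^3·1145; (2/19831) = +1 since 19831 mod 8 = 7, so (9160/19831) = (+1)^3·(1145/19831); sign now -1
reciprocity: (1145/19831) = +1·(19831/1145) since 1145 mod 4 = 1, 19831 mod 4 = 3; sign now -1
(19831/1145) = (366/1145)   [reduce mod 1145]
366 = 2^1·183; (2/1145) = +1 since 1145 mod 8 = 1, so (366/1145) = (+1)^1·(183/1145); sign now -1
reciprocity: (183/1145) = +1·(1145/183) since 183 mod 4 = 3, 1145 mod 4 = 1; sign now -1
(1145/183) = (47/183)   [reduce mod 183]
reciprocity: (47/183) = -1·(183/47) since 47 mod 4 = 3, 183 mod 4 = 3; sign now +1
(183/47) = (42/47)   [reduce mod 47]
42 = 2^1·21; (2/47) = +1 since 47 mod 8 = 7, so (42/47) = (+1)^1·(21/47); sign now +1
reciprocity: (21/47) = +1·(47/21) since 21 mod 4 = 1, 47 mod 4 = 3; sign now +1
(47/21) = (5/21)   [reduce mod 21]
reciprocity: (5/21) = +1·(21/5) since 5 mod 4 = 1, 21 mod 4 = 1; sign now +1
(21/5) = (1/5)   [reduce mod 5]
(1/5) = 1; final value = sign = +1

1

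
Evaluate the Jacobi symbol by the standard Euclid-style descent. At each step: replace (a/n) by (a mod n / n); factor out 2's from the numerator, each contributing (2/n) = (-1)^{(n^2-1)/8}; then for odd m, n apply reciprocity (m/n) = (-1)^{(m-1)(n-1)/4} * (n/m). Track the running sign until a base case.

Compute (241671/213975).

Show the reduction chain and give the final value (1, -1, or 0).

0

(241671/213975) = (27696/213975)   [reduce mod 213975]
27696 = 2^4·1731; (2/213975) = +1 since 213975 mod 8 = 7, so (27696/213975) = (+1)^4·(1731/213975); sign now +1
reciprocity: (1731/213975) = -1·(213975/1731) since 1731 mod 4 = 3, 213975 mod 4 = 3; sign now -1
(213975/1731) = (1062/1731)   [reduce mod 1731]
1062 = 2^1·531; (2/1731) = -1 since 1731 mod 8 = 3, so (1062/1731) = (-1)^1·(531/1731); sign now +1
reciprocity: (531/1731) = -1·(1731/531) since 531 mod 4 = 3, 1731 mod 4 = 3; sign now -1
(1731/531) = (138/531)   [reduce mod 531]
138 = 2^1·69; (2/531) = -1 since 531 mod 8 = 3, so (138/531) = (-1)^1·(69/531); sign now +1
reciprocity: (69/531) = +1·(531/69) since 69 mod 4 = 1, 531 mod 4 = 3; sign now +1
(531/69) = (48/69)   [reduce mod 69]
48 = 2^4·3; (2/69) = -1 since 69 mod 8 = 5, so (48/69) = (-1)^4·(3/69); sign now +1
reciprocity: (3/69) = +1·(69/3) since 3 mod 4 = 3, 69 mod 4 = 1; sign now +1
(69/3) = (0/3)   [reduce mod 3]
(0/3) = 0   [gcd(a, n) > 1]; final value = 0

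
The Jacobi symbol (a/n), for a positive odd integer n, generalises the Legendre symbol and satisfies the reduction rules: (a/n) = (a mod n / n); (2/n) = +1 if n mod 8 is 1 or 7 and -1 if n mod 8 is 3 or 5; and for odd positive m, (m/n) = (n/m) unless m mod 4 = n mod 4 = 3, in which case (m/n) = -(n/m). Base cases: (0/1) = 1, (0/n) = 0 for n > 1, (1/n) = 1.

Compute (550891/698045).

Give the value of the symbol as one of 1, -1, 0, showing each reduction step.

reciprocity: (550891/698045) = +1·(698045/550891) since 550891 mod 4 = 3, 698045 mod 4 = 1; sign now +1
(698045/550891) = (147154/550891)   [reduce mod 550891]
147154 = 2^1·73577; (2/550891) = -1 since 550891 mod 8 = 3, so (147154/550891) = (-1)^1·(73577/550891); sign now -1
reciprocity: (73577/550891) = +1·(550891/73577) since 73577 mod 4 = 1, 550891 mod 4 = 3; sign now -1
(550891/73577) = (35852/73577)   [reduce mod 73577]
35852 = 2^2·8963; (2/73577) = +1 since 73577 mod 8 = 1, so (35852/73577) = (+1)^2·(8963/73577); sign now -1
reciprocity: (8963/73577) = +1·(73577/8963) since 8963 mod 4 = 3, 73577 mod 4 = 1; sign now -1
(73577/8963) = (1873/8963)   [reduce mod 8963]
reciprocity: (1873/8963) = +1·(8963/1873) since 1873 mod 4 = 1, 8963 mod 4 = 3; sign now -1
(8963/1873) = (1471/1873)   [reduce mod 1873]
reciprocity: (1471/1873) = +1·(1873/1471) since 1471 mod 4 = 3, 1873 mod 4 = 1; sign now -1
(1873/1471) = (402/1471)   [reduce mod 1471]
402 = 2^1·201; (2/1471) = +1 since 1471 mod 8 = 7, so (402/1471) = (+1)^1·(201/1471); sign now -1
reciprocity: (201/1471) = +1·(1471/201) since 201 mod 4 = 1, 1471 mod 4 = 3; sign now -1
(1471/201) = (64/201)   [reduce mod 201]
64 = 2^6·1; (2/201) = +1 since 201 mod 8 = 1, so (64/201) = (+1)^6·(1/201); sign now -1
(1/201) = 1; final value = sign = -1

-1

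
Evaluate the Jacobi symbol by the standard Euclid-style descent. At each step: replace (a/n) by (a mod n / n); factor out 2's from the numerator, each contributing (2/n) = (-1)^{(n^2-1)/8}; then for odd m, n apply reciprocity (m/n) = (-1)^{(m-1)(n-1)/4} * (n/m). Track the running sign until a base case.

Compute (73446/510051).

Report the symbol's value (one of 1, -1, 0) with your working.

factor out 2^1: 73446 = 2^1·36723; with 510051 mod 8 = 3, (2/510051) = -1; sign now -1; continue with (36723/510051)
flip (36723/510051) -> (510051/36723): both odd, 36723 mod 4 = 3, 510051 mod 4 = 3, so the flip contributes -1; sign now +1
(510051/36723): 510051 mod 36723 = 32652, so (510051/36723) = (32652/36723)
factor out 2^2: 32652 = 2^2·8163; with 36723 mod 8 = 3, (2/36723) = -1; sign now +1; continue with (8163/36723)
flip (8163/36723) -> (36723/8163): both odd, 8163 mod 4 = 3, 36723 mod 4 = 3, so the flip contributes -1; sign now -1
(36723/8163): 36723 mod 8163 = 4071, so (36723/8163) = (4071/8163)
flip (4071/8163) -> (8163/4071): both odd, 4071 mod 4 = 3, 8163 mod 4 = 3, so the flip contributes -1; sign now +1
(8163/4071): 8163 mod 4071 = 21, so (8163/4071) = (21/4071)
flip (21/4071) -> (4071/21): both odd, 21 mod 4 = 1, 4071 mod 4 = 3, so the flip contributes +1; sign now +1
(4071/21): 4071 mod 21 = 18, so (4071/21) = (18/21)
factor out 2^1: 18 = 2^1·9; with 21 mod 8 = 5, (2/21) = -1; sign now -1; continue with (9/21)
flip (9/21) -> (21/9): both odd, 9 mod 4 = 1, 21 mod 4 = 1, so the flip contributes +1; sign now -1
(21/9): 21 mod 9 = 3, so (21/9) = (3/9)
flip (3/9) -> (9/3): both odd, 3 mod 4 = 3, 9 mod 4 = 1, so the flip contributes +1; sign now -1
(9/3): 9 mod 3 = 0, so (9/3) = (0/3)
reached (0/3); gcd(a, n) > 1, so (0/3) = 0 and the symbol is 0

0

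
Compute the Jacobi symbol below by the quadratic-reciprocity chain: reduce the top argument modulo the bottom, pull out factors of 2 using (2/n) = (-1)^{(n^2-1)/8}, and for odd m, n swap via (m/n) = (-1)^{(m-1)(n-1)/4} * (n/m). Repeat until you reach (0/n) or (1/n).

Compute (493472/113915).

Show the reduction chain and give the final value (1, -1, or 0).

1

(493472/113915): 493472 mod 113915 = 37812, so (493472/113915) = (37812/113915)
factor out 2^2: 37812 = 2^2·9453; with 113915 mod 8 = 3, (2/113915) = -1; sign now +1; continue with (9453/113915)
flip (9453/113915) -> (113915/9453): both odd, 9453 mod 4 = 1, 113915 mod 4 = 3, so the flip contributes +1; sign now +1
(113915/9453): 113915 mod 9453 = 479, so (113915/9453) = (479/9453)
flip (479/9453) -> (9453/479): both odd, 479 mod 4 = 3, 9453 mod 4 = 1, so the flip contributes +1; sign now +1
(9453/479): 9453 mod 479 = 352, so (9453/479) = (352/479)
factor out 2^5: 352 = 2^5·11; with 479 mod 8 = 7, (2/479) = +1; sign now +1; continue with (11/479)
flip (11/479) -> (479/11): both odd, 11 mod 4 = 3, 479 mod 4 = 3, so the flip contributes -1; sign now -1
(479/11): 479 mod 11 = 6, so (479/11) = (6/11)
factor out 2^1: 6 = 2^1·3; with 11 mod 8 = 3, (2/11) = -1; sign now +1; continue with (3/11)
flip (3/11) -> (11/3): both odd, 3 mod 4 = 3, 11 mod 4 = 3, so the flip contributes -1; sign now -1
(11/3): 11 mod 3 = 2, so (11/3) = (2/3)
factor out 2^1: 2 = 2^1·1; with 3 mod 8 = 3, (2/3) = -1; sign now +1; continue with (1/3)
reached (1/3) = 1, so the symbol is +1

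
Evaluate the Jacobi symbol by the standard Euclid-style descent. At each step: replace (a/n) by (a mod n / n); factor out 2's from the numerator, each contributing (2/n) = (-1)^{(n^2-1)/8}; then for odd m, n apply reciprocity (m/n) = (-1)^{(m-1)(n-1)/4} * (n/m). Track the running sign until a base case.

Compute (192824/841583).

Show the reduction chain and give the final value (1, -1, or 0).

factor out 2^3: 192824 = 2^3·24103; with 841583 mod 8 = 7, (2/841583) = +1; sign now +1; continue with (24103/841583)
flip (24103/841583) -> (841583/24103): both odd, 24103 mod 4 = 3, 841583 mod 4 = 3, so the flip contributes -1; sign now -1
(841583/24103): 841583 mod 24103 = 22081, so (841583/24103) = (22081/24103)
flip (22081/24103) -> (24103/22081): both odd, 22081 mod 4 = 1, 24103 mod 4 = 3, so the flip contributes +1; sign now -1
(24103/22081): 24103 mod 22081 = 2022, so (24103/22081) = (2022/22081)
factor out 2^1: 2022 = 2^1·1011; with 22081 mod 8 = 1, (2/22081) = +1; sign now -1; continue with (1011/22081)
flip (1011/22081) -> (22081/1011): both odd, 1011 mod 4 = 3, 22081 mod 4 = 1, so the flip contributes +1; sign now -1
(22081/1011): 22081 mod 1011 = 850, so (22081/1011) = (850/1011)
factor out 2^1: 850 = 2^1·425; with 1011 mod 8 = 3, (2/1011) = -1; sign now +1; continue with (425/1011)
flip (425/1011) -> (1011/425): both odd, 425 mod 4 = 1, 1011 mod 4 = 3, so the flip contributes +1; sign now +1
(1011/425): 1011 mod 425 = 161, so (1011/425) = (161/425)
flip (161/425) -> (425/161): both odd, 161 mod 4 = 1, 425 mod 4 = 1, so the flip contributes +1; sign now +1
(425/161): 425 mod 161 = 103, so (425/161) = (103/161)
flip (103/161) -> (161/103): both odd, 103 mod 4 = 3, 161 mod 4 = 1, so the flip contributes +1; sign now +1
(161/103): 161 mod 103 = 58, so (161/103) = (58/103)
factor out 2^1: 58 = 2^1·29; with 103 mod 8 = 7, (2/103) = +1; sign now +1; continue with (29/103)
flip (29/103) -> (103/29): both odd, 29 mod 4 = 1, 103 mod 4 = 3, so the flip contributes +1; sign now +1
(103/29): 103 mod 29 = 16, so (103/29) = (16/29)
factor out 2^4: 16 = 2^4·1; with 29 mod 8 = 5, (2/29) = -1; sign now +1; continue with (1/29)
reached (1/29) = 1, so the symbol is +1

1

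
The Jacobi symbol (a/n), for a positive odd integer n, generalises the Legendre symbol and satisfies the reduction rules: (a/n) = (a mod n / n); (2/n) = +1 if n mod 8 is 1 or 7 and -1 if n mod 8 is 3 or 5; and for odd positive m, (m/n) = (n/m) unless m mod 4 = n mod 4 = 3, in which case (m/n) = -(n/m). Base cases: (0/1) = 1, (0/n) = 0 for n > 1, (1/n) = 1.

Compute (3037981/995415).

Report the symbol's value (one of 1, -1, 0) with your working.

(3037981/995415) = (51736/995415)   [reduce mod 995415]
51736 = 2^3·6467; (2/995415) = +1 since 995415 mod 8 = 7, so (51736/995415) = (+1)^3·(6467/995415); sign now +1
reciprocity: (6467/995415) = -1·(995415/6467) since 6467 mod 4 = 3, 995415 mod 4 = 3; sign now -1
(995415/6467) = (5964/6467)   [reduce mod 6467]
5964 = 2^2·1491; (2/6467) = -1 since 6467 mod 8 = 3, so (5964/6467) = (-1)^2·(1491/6467); sign now -1
reciprocity: (1491/6467) = -1·(6467/1491) since 1491 mod 4 = 3, 6467 mod 4 = 3; sign now +1
(6467/1491) = (503/1491)   [reduce mod 1491]
reciprocity: (503/1491) = -1·(1491/503) since 503 mod 4 = 3, 1491 mod 4 = 3; sign now -1
(1491/503) = (485/503)   [reduce mod 503]
reciprocity: (485/503) = +1·(503/485) since 485 mod 4 = 1, 503 mod 4 = 3; sign now -1
(503/485) = (18/485)   [reduce mod 485]
18 = 2^1·9; (2/485) = -1 since 485 mod 8 = 5, so (18/485) = (-1)^1·(9/485); sign now +1
reciprocity: (9/485) = +1·(485/9) since 9 mod 4 = 1, 485 mod 4 = 1; sign now +1
(485/9) = (8/9)   [reduce mod 9]
8 = 2^3·1; (2/9) = +1 since 9 mod 8 = 1, so (8/9) = (+1)^3·(1/9); sign now +1
(1/9) = 1; final value = sign = +1

1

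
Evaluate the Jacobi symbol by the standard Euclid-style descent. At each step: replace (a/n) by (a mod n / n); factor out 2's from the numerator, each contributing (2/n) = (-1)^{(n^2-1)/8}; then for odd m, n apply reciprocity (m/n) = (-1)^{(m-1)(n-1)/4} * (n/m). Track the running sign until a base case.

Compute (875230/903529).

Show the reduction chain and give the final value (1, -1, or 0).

-1

875230 = 2^1·437615; (2/903529) = +1 since 903529 mod 8 = 1, so (875230/903529) = (+1)^1·(437615/903529); sign now +1
reciprocity: (437615/903529) = +1·(903529/437615) since 437615 mod 4 = 3, 903529 mod 4 = 1; sign now +1
(903529/437615) = (28299/437615)   [reduce mod 437615]
reciprocity: (28299/437615) = -1·(437615/28299) since 28299 mod 4 = 3, 437615 mod 4 = 3; sign now -1
(437615/28299) = (13130/28299)   [reduce mod 28299]
13130 = 2^1·6565; (2/28299) = -1 since 28299 mod 8 = 3, so (13130/28299) = (-1)^1·(6565/28299); sign now +1
reciprocity: (6565/28299) = +1·(28299/6565) since 6565 mod 4 = 1, 28299 mod 4 = 3; sign now +1
(28299/6565) = (2039/6565)   [reduce mod 6565]
reciprocity: (2039/6565) = +1·(6565/2039) since 2039 mod 4 = 3, 6565 mod 4 = 1; sign now +1
(6565/2039) = (448/2039)   [reduce mod 2039]
448 = 2^6·7; (2/2039) = +1 since 2039 mod 8 = 7, so (448/2039) = (+1)^6·(7/2039); sign now +1
reciprocity: (7/2039) = -1·(2039/7) since 7 mod 4 = 3, 2039 mod 4 = 3; sign now -1
(2039/7) = (2/7)   [reduce mod 7]
2 = 2^1·1; (2/7) = +1 since 7 mod 8 = 7, so (2/7) = (+1)^1·(1/7); sign now -1
(1/7) = 1; final value = sign = -1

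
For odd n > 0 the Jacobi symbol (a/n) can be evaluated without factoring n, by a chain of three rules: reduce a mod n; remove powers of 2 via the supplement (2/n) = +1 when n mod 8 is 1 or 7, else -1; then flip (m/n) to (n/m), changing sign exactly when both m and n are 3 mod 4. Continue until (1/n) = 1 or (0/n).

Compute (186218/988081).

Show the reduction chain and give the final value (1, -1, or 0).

-1

factor out 2^1: 186218 = 2^1·93109; with 988081 mod 8 = 1, (2/988081) = +1; sign now +1; continue with (93109/988081)
flip (93109/988081) -> (988081/93109): both odd, 93109 mod 4 = 1, 988081 mod 4 = 1, so the flip contributes +1; sign now +1
(988081/93109): 988081 mod 93109 = 56991, so (988081/93109) = (56991/93109)
flip (56991/93109) -> (93109/56991): both odd, 56991 mod 4 = 3, 93109 mod 4 = 1, so the flip contributes +1; sign now +1
(93109/56991): 93109 mod 56991 = 36118, so (93109/56991) = (36118/56991)
factor out 2^1: 36118 = 2^1·18059; with 56991 mod 8 = 7, (2/56991) = +1; sign now +1; continue with (18059/56991)
flip (18059/56991) -> (56991/18059): both odd, 18059 mod 4 = 3, 56991 mod 4 = 3, so the flip contributes -1; sign now -1
(56991/18059): 56991 mod 18059 = 2814, so (56991/18059) = (2814/18059)
factor out 2^1: 2814 = 2^1·1407; with 18059 mod 8 = 3, (2/18059) = -1; sign now +1; continue with (1407/18059)
flip (1407/18059) -> (18059/1407): both odd, 1407 mod 4 = 3, 18059 mod 4 = 3, so the flip contributes -1; sign now -1
(18059/1407): 18059 mod 1407 = 1175, so (18059/1407) = (1175/1407)
flip (1175/1407) -> (1407/1175): both odd, 1175 mod 4 = 3, 1407 mod 4 = 3, so the flip contributes -1; sign now +1
(1407/1175): 1407 mod 1175 = 232, so (1407/1175) = (232/1175)
factor out 2^3: 232 = 2^3·29; with 1175 mod 8 = 7, (2/1175) = +1; sign now +1; continue with (29/1175)
flip (29/1175) -> (1175/29): both odd, 29 mod 4 = 1, 1175 mod 4 = 3, so the flip contributes +1; sign now +1
(1175/29): 1175 mod 29 = 15, so (1175/29) = (15/29)
flip (15/29) -> (29/15): both odd, 15 mod 4 = 3, 29 mod 4 = 1, so the flip contributes +1; sign now +1
(29/15): 29 mod 15 = 14, so (29/15) = (14/15)
factor out 2^1: 14 = 2^1·7; with 15 mod 8 = 7, (2/15) = +1; sign now +1; continue with (7/15)
flip (7/15) -> (15/7): both odd, 7 mod 4 = 3, 15 mod 4 = 3, so the flip contributes -1; sign now -1
(15/7): 15 mod 7 = 1, so (15/7) = (1/7)
reached (1/7) = 1, so the symbol is -1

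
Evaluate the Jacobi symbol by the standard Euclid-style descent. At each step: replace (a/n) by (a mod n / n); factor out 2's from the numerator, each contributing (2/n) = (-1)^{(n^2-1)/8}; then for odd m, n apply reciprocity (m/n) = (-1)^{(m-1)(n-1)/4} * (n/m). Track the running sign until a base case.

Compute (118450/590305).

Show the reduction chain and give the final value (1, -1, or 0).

0

factor out 2^1: 118450 = 2^1·59225; with 590305 mod 8 = 1, (2/590305) = +1; sign now +1; continue with (59225/590305)
flip (59225/590305) -> (590305/59225): both odd, 59225 mod 4 = 1, 590305 mod 4 = 1, so the flip contributes +1; sign now +1
(590305/59225): 590305 mod 59225 = 57280, so (590305/59225) = (57280/59225)
factor out 2^6: 57280 = 2^6·895; with 59225 mod 8 = 1, (2/59225) = +1; sign now +1; continue with (895/59225)
flip (895/59225) -> (59225/895): both odd, 895 mod 4 = 3, 59225 mod 4 = 1, so the flip contributes +1; sign now +1
(59225/895): 59225 mod 895 = 155, so (59225/895) = (155/895)
flip (155/895) -> (895/155): both odd, 155 mod 4 = 3, 895 mod 4 = 3, so the flip contributes -1; sign now -1
(895/155): 895 mod 155 = 120, so (895/155) = (120/155)
factor out 2^3: 120 = 2^3·15; with 155 mod 8 = 3, (2/155) = -1; sign now +1; continue with (15/155)
flip (15/155) -> (155/15): both odd, 15 mod 4 = 3, 155 mod 4 = 3, so the flip contributes -1; sign now -1
(155/15): 155 mod 15 = 5, so (155/15) = (5/15)
flip (5/15) -> (15/5): both odd, 5 mod 4 = 1, 15 mod 4 = 3, so the flip contributes +1; sign now -1
(15/5): 15 mod 5 = 0, so (15/5) = (0/5)
reached (0/5); gcd(a, n) > 1, so (0/5) = 0 and the symbol is 0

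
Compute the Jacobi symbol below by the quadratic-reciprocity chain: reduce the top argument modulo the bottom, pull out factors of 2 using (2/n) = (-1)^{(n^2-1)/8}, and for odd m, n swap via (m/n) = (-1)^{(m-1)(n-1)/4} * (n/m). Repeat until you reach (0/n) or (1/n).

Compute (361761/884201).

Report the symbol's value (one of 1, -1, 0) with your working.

1

reciprocity: (361761/884201) = +1·(884201/361761) since 361761 mod 4 = 1, 884201 mod 4 = 1; sign now +1
(884201/361761) = (160679/361761)   [reduce mod 361761]
reciprocity: (160679/361761) = +1·(361761/160679) since 160679 mod 4 = 3, 361761 mod 4 = 1; sign now +1
(361761/160679) = (40403/160679)   [reduce mod 160679]
reciprocity: (40403/160679) = -1·(160679/40403) since 40403 mod 4 = 3, 160679 mod 4 = 3; sign now -1
(160679/40403) = (39470/40403)   [reduce mod 40403]
39470 = 2^1·19735; (2/40403) = -1 since 40403 mod 8 = 3, so (39470/40403) = (-1)^1·(19735/40403); sign now +1
reciprocity: (19735/40403) = -1·(40403/19735) since 19735 mod 4 = 3, 40403 mod 4 = 3; sign now -1
(40403/19735) = (933/19735)   [reduce mod 19735]
reciprocity: (933/19735) = +1·(19735/933) since 933 mod 4 = 1, 19735 mod 4 = 3; sign now -1
(19735/933) = (142/933)   [reduce mod 933]
142 = 2^1·71; (2/933) = -1 since 933 mod 8 = 5, so (142/933) = (-1)^1·(71/933); sign now +1
reciprocity: (71/933) = +1·(933/71) since 71 mod 4 = 3, 933 mod 4 = 1; sign now +1
(933/71) = (10/71)   [reduce mod 71]
10 = 2^1·5; (2/71) = +1 since 71 mod 8 = 7, so (10/71) = (+1)^1·(5/71); sign now +1
reciprocity: (5/71) = +1·(71/5) since 5 mod 4 = 1, 71 mod 4 = 3; sign now +1
(71/5) = (1/5)   [reduce mod 5]
(1/5) = 1; final value = sign = +1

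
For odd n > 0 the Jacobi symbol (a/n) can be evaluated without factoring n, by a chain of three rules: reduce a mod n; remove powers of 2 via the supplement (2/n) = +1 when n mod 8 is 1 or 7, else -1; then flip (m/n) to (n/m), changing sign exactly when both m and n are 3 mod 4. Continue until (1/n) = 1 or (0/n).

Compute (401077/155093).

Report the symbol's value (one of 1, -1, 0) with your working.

(401077/155093): 401077 mod 155093 = 90891, so (401077/155093) = (90891/155093)
flip (90891/155093) -> (155093/90891): both odd, 90891 mod 4 = 3, 155093 mod 4 = 1, so the flip contributes +1; sign now +1
(155093/90891): 155093 mod 90891 = 64202, so (155093/90891) = (64202/90891)
factor out 2^1: 64202 = 2^1·32101; with 90891 mod 8 = 3, (2/90891) = -1; sign now -1; continue with (32101/90891)
flip (32101/90891) -> (90891/32101): both odd, 32101 mod 4 = 1, 90891 mod 4 = 3, so the flip contributes +1; sign now -1
(90891/32101): 90891 mod 32101 = 26689, so (90891/32101) = (26689/32101)
flip (26689/32101) -> (32101/26689): both odd, 26689 mod 4 = 1, 32101 mod 4 = 1, so the flip contributes +1; sign now -1
(32101/26689): 32101 mod 26689 = 5412, so (32101/26689) = (5412/26689)
factor out 2^2: 5412 = 2^2·1353; with 26689 mod 8 = 1, (2/26689) = +1; sign now -1; continue with (1353/26689)
flip (1353/26689) -> (26689/1353): both odd, 1353 mod 4 = 1, 26689 mod 4 = 1, so the flip contributes +1; sign now -1
(26689/1353): 26689 mod 1353 = 982, so (26689/1353) = (982/1353)
factor out 2^1: 982 = 2^1·491; with 1353 mod 8 = 1, (2/1353) = +1; sign now -1; continue with (491/1353)
flip (491/1353) -> (1353/491): both odd, 491 mod 4 = 3, 1353 mod 4 = 1, so the flip contributes +1; sign now -1
(1353/491): 1353 mod 491 = 371, so (1353/491) = (371/491)
flip (371/491) -> (491/371): both odd, 371 mod 4 = 3, 491 mod 4 = 3, so the flip contributes -1; sign now +1
(491/371): 491 mod 371 = 120, so (491/371) = (120/371)
factor out 2^3: 120 = 2^3·15; with 371 mod 8 = 3, (2/371) = -1; sign now -1; continue with (15/371)
flip (15/371) -> (371/15): both odd, 15 mod 4 = 3, 371 mod 4 = 3, so the flip contributes -1; sign now +1
(371/15): 371 mod 15 = 11, so (371/15) = (11/15)
flip (11/15) -> (15/11): both odd, 11 mod 4 = 3, 15 mod 4 = 3, so the flip contributes -1; sign now -1
(15/11): 15 mod 11 = 4, so (15/11) = (4/11)
factor out 2^2: 4 = 2^2·1; with 11 mod 8 = 3, (2/11) = -1; sign now -1; continue with (1/11)
reached (1/11) = 1, so the symbol is -1

-1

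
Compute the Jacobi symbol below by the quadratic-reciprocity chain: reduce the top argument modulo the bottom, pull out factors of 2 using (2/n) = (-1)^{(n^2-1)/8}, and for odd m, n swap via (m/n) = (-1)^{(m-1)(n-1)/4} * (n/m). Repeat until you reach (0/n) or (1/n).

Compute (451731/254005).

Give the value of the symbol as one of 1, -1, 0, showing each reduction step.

1

(451731/254005) = (197726/254005)   [reduce mod 254005]
197726 = 2^1·98863; (2/254005) = -1 since 254005 mod 8 = 5, so (197726/254005) = (-1)^1·(98863/254005); sign now -1
reciprocity: (98863/254005) = +1·(254005/98863) since 98863 mod 4 = 3, 254005 mod 4 = 1; sign now -1
(254005/98863) = (56279/98863)   [reduce mod 98863]
reciprocity: (56279/98863) = -1·(98863/56279) since 56279 mod 4 = 3, 98863 mod 4 = 3; sign now +1
(98863/56279) = (42584/56279)   [reduce mod 56279]
42584 = 2^3·5323; (2/56279) = +1 since 56279 mod 8 = 7, so (42584/56279) = (+1)^3·(5323/56279); sign now +1
reciprocity: (5323/56279) = -1·(56279/5323) since 5323 mod 4 = 3, 56279 mod 4 = 3; sign now -1
(56279/5323) = (3049/5323)   [reduce mod 5323]
reciprocity: (3049/5323) = +1·(5323/3049) since 3049 mod 4 = 1, 5323 mod 4 = 3; sign now -1
(5323/3049) = (2274/3049)   [reduce mod 3049]
2274 = 2^1·1137; (2/3049) = +1 since 3049 mod 8 = 1, so (2274/3049) = (+1)^1·(1137/3049); sign now -1
reciprocity: (1137/3049) = +1·(3049/1137) since 1137 mod 4 = 1, 3049 mod 4 = 1; sign now -1
(3049/1137) = (775/1137)   [reduce mod 1137]
reciprocity: (775/1137) = +1·(1137/775) since 775 mod 4 = 3, 1137 mod 4 = 1; sign now -1
(1137/775) = (362/775)   [reduce mod 775]
362 = 2^1·181; (2/775) = +1 since 775 mod 8 = 7, so (362/775) = (+1)^1·(181/775); sign now -1
reciprocity: (181/775) = +1·(775/181) since 181 mod 4 = 1, 775 mod 4 = 3; sign now -1
(775/181) = (51/181)   [reduce mod 181]
reciprocity: (51/181) = +1·(181/51) since 51 mod 4 = 3, 181 mod 4 = 1; sign now -1
(181/51) = (28/51)   [reduce mod 51]
28 = 2^2·7; (2/51) = -1 since 51 mod 8 = 3, so (28/51) = (-1)^2·(7/51); sign now -1
reciprocity: (7/51) = -1·(51/7) since 7 mod 4 = 3, 51 mod 4 = 3; sign now +1
(51/7) = (2/7)   [reduce mod 7]
2 = 2^1·1; (2/7) = +1 since 7 mod 8 = 7, so (2/7) = (+1)^1·(1/7); sign now +1
(1/7) = 1; final value = sign = +1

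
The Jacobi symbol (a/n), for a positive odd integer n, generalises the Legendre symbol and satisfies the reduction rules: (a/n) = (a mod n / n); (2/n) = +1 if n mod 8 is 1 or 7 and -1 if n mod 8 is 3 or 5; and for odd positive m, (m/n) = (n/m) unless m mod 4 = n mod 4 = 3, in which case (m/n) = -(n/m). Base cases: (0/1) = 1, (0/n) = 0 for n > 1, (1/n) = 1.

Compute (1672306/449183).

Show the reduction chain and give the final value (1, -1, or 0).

(1672306/449183): 1672306 mod 449183 = 324757, so (1672306/449183) = (324757/449183)
flip (324757/449183) -> (449183/324757): both odd, 324757 mod 4 = 1, 449183 mod 4 = 3, so the flip contributes +1; sign now +1
(449183/324757): 449183 mod 324757 = 124426, so (449183/324757) = (124426/324757)
factor out 2^1: 124426 = 2^1·62213; with 324757 mod 8 = 5, (2/324757) = -1; sign now -1; continue with (62213/324757)
flip (62213/324757) -> (324757/62213): both odd, 62213 mod 4 = 1, 324757 mod 4 = 1, so the flip contributes +1; sign now -1
(324757/62213): 324757 mod 62213 = 13692, so (324757/62213) = (13692/62213)
factor out 2^2: 13692 = 2^2·3423; with 62213 mod 8 = 5, (2/62213) = -1; sign now -1; continue with (3423/62213)
flip (3423/62213) -> (62213/3423): both odd, 3423 mod 4 = 3, 62213 mod 4 = 1, so the flip contributes +1; sign now -1
(62213/3423): 62213 mod 3423 = 599, so (62213/3423) = (599/3423)
flip (599/3423) -> (3423/599): both odd, 599 mod 4 = 3, 3423 mod 4 = 3, so the flip contributes -1; sign now +1
(3423/599): 3423 mod 599 = 428, so (3423/599) = (428/599)
factor out 2^2: 428 = 2^2·107; with 599 mod 8 = 7, (2/599) = +1; sign now +1; continue with (107/599)
flip (107/599) -> (599/107): both odd, 107 mod 4 = 3, 599 mod 4 = 3, so the flip contributes -1; sign now -1
(599/107): 599 mod 107 = 64, so (599/107) = (64/107)
factor out 2^6: 64 = 2^6·1; with 107 mod 8 = 3, (2/107) = -1; sign now -1; continue with (1/107)
reached (1/107) = 1, so the symbol is -1

-1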